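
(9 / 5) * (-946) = -8514 / 5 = -1702.80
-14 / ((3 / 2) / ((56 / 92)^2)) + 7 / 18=-29225 / 9522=-3.07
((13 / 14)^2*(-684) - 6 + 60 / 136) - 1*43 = -1063465 / 1666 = -638.33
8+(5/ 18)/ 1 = 149/ 18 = 8.28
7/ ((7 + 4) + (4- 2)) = 7/ 13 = 0.54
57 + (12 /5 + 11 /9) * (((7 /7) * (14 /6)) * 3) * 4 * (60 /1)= 18427 /3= 6142.33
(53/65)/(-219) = -53/14235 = -0.00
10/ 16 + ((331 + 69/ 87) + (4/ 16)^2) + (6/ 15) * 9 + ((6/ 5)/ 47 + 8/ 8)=36758053/ 109040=337.11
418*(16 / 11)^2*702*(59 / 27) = 14922752 / 11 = 1356613.82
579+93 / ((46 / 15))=28029 / 46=609.33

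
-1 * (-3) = 3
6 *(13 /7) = 78 /7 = 11.14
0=0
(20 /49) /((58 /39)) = 0.27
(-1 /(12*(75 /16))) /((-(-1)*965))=-0.00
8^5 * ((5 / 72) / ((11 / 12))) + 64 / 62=2540576 / 1023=2483.46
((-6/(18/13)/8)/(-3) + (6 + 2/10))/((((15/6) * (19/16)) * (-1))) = -2.15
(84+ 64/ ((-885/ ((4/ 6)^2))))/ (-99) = -668804/ 788535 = -0.85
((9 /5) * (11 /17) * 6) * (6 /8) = 891 /170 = 5.24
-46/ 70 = -23/ 35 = -0.66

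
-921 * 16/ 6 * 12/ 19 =-29472/ 19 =-1551.16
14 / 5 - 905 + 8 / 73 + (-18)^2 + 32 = -199323 / 365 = -546.09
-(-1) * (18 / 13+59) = 785 / 13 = 60.38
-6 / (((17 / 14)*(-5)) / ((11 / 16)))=231 / 340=0.68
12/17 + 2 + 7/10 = 579/170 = 3.41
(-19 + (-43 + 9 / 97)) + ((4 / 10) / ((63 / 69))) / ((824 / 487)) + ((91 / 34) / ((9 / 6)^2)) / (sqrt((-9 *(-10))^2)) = -118713162509 / 1926064980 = -61.64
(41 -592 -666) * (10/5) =-2434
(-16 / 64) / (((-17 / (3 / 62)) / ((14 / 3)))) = 7 / 2108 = 0.00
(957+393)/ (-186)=-225/ 31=-7.26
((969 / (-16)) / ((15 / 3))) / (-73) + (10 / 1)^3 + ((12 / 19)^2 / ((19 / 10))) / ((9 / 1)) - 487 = 513.19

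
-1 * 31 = -31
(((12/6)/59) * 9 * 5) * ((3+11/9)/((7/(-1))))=-380/413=-0.92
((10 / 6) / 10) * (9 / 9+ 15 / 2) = 17 / 12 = 1.42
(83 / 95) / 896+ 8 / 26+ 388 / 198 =248486981 / 109549440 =2.27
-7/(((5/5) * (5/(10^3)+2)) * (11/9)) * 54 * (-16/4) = 2721600/4411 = 617.00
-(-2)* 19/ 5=38/ 5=7.60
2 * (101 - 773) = -1344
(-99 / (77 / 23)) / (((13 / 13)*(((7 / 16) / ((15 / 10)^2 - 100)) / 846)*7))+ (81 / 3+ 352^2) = 316399141 / 343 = 922446.48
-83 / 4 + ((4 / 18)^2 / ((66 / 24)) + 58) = 37.27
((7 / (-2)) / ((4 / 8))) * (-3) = 21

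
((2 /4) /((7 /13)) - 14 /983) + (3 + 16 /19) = 1243703 /261478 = 4.76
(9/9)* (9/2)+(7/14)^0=11/2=5.50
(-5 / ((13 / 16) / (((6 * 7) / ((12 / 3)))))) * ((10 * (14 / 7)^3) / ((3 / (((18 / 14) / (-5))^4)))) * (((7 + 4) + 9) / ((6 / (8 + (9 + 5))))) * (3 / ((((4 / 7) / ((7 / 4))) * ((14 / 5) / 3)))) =-3464208 / 637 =-5438.32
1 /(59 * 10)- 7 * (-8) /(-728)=-577 /7670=-0.08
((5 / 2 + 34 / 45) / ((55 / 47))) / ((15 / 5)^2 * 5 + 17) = 13771 / 306900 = 0.04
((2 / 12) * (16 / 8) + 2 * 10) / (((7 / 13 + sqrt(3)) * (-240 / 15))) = 5551 / 21984 - 10309 * sqrt(3) / 21984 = -0.56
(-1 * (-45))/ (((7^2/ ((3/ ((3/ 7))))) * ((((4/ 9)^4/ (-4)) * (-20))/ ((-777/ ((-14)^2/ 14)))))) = -6554439/ 3584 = -1828.81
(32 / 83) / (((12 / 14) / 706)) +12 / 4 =79819 / 249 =320.56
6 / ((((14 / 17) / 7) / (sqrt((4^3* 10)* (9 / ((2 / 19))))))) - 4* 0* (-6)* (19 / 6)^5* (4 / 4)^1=11930.08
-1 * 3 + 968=965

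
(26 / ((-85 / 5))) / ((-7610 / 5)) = 13 / 12937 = 0.00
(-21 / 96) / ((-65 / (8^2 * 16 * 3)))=10.34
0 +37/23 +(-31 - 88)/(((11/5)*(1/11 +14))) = -1590/713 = -2.23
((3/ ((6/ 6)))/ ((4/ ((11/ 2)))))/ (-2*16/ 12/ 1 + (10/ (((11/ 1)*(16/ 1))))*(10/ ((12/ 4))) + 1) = -363/ 130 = -2.79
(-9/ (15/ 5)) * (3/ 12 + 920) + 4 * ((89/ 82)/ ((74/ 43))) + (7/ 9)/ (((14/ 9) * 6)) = -12552313/ 4551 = -2758.14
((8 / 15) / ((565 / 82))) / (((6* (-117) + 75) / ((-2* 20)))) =5248 / 1062765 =0.00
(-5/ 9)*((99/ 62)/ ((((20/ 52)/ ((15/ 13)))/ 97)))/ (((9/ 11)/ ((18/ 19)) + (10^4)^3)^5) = -41241940080/ 159762592000689883920001191617680001029124360000444394610000076759069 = -0.00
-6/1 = -6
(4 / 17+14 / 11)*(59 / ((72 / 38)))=52687 / 1122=46.96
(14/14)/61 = 1/61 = 0.02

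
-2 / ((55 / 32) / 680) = -8704 / 11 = -791.27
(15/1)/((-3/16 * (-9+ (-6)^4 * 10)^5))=-80/364348106517619589751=-0.00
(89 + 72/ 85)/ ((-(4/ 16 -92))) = 30548/ 31195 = 0.98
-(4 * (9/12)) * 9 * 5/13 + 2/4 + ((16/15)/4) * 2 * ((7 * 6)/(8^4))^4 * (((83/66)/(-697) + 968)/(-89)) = -9.88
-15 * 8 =-120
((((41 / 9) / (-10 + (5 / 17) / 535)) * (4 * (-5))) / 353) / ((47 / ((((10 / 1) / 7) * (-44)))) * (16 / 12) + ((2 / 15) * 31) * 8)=164073800 / 203851344033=0.00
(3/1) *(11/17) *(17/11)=3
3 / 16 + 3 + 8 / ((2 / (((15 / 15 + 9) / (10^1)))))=115 / 16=7.19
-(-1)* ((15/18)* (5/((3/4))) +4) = 86/9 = 9.56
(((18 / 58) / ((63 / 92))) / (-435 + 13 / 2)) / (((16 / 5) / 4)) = -0.00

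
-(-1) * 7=7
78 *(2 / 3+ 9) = 754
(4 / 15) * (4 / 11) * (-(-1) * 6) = 32 / 55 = 0.58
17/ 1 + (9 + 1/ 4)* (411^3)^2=178341598647676625/ 4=44585399661919156.25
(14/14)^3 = 1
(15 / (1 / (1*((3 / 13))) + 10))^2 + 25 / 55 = 31520 / 20339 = 1.55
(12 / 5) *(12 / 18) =8 / 5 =1.60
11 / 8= 1.38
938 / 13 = 72.15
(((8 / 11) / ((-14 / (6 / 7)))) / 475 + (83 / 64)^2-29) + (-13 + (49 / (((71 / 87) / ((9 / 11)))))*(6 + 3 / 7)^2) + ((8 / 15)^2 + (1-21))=1320209615866303 / 670105497600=1970.15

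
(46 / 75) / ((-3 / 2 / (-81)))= 828 / 25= 33.12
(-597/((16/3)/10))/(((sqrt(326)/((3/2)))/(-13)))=349245 *sqrt(326)/5216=1208.93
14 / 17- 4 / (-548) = 1935 / 2329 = 0.83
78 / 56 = 39 / 28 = 1.39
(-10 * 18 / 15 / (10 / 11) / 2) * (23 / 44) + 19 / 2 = 121 / 20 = 6.05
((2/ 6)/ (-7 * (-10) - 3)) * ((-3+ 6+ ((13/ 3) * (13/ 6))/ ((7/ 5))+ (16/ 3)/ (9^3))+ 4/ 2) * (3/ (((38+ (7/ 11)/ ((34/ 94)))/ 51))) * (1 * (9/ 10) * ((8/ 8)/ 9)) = 1140145171/ 50840678700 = 0.02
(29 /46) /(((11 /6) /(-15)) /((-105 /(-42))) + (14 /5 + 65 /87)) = 189225 /1049996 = 0.18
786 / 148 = 393 / 74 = 5.31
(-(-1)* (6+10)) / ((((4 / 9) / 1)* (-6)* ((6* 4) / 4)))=-1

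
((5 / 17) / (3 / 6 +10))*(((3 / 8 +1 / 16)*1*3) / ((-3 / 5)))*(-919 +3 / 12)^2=-112546875 / 2176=-51721.91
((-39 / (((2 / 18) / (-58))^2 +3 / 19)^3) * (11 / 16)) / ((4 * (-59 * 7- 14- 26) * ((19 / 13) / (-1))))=-212143454095914451539 / 82488615037860494761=-2.57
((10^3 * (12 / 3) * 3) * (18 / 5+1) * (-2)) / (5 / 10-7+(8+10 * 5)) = -220800 / 103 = -2143.69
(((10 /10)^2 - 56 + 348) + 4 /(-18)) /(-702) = -2635 /6318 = -0.42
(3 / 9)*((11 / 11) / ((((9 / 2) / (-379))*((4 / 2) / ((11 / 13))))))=-4169 / 351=-11.88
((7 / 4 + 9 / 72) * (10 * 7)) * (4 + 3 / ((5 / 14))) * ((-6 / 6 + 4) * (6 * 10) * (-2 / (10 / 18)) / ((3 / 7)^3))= -13397580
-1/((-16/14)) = 7/8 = 0.88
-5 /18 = -0.28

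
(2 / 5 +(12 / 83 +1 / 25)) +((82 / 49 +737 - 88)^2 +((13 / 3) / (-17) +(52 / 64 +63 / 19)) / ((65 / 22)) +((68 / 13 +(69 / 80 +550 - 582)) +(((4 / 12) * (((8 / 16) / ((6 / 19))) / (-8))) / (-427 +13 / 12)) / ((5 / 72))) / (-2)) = 228728919037941539513 / 540231183055200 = 423390.81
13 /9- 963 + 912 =-446 /9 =-49.56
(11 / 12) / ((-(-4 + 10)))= -0.15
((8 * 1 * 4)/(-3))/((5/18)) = -192/5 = -38.40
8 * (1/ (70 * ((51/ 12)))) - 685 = -407559/ 595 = -684.97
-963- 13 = -976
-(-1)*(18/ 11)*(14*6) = 1512/ 11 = 137.45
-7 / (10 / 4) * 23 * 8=-2576 / 5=-515.20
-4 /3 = -1.33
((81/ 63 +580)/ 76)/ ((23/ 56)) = 18.62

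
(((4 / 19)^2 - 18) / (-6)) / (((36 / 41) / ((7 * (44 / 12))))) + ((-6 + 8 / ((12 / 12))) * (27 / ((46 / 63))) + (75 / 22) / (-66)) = 13133009060 / 81377703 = 161.38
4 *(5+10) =60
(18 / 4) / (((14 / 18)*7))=81 / 98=0.83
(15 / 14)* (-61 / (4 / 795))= -727425 / 56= -12989.73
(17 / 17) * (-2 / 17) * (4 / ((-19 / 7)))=56 / 323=0.17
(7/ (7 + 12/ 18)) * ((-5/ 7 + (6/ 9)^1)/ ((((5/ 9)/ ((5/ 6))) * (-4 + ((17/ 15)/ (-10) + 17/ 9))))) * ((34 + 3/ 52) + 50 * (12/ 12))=2950425/ 1197196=2.46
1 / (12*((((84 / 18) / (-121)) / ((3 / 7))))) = -363 / 392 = -0.93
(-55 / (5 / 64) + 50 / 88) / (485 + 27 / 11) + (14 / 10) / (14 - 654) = -12399167 / 8579200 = -1.45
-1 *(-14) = 14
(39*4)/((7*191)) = 156/1337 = 0.12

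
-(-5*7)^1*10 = 350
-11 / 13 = -0.85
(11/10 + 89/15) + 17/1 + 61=85.03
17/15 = 1.13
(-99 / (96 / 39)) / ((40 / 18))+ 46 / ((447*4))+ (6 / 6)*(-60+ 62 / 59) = -1300030459 / 16878720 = -77.02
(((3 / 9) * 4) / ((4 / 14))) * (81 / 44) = 189 / 22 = 8.59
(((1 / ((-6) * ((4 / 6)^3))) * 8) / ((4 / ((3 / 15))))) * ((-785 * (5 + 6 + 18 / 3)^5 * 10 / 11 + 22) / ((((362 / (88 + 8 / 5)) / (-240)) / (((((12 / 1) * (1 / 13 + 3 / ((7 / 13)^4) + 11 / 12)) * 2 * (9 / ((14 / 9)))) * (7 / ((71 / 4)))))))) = -27202677468103.73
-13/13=-1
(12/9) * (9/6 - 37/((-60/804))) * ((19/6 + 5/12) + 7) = 631571/90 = 7017.46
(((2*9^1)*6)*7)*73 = 55188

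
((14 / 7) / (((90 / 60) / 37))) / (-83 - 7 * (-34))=148 / 465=0.32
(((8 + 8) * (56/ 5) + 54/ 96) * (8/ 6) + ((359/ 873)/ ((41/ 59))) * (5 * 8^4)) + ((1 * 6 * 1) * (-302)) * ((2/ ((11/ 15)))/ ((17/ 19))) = 915079494757/ 133865820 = 6835.80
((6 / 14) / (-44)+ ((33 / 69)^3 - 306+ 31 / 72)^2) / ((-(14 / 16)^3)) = -44108421224905639144 / 316691845014699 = -139278.68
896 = 896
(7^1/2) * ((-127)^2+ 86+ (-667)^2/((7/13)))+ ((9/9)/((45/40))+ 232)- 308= 26536103/9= 2948455.89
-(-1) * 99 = 99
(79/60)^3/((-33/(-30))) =493039/237600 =2.08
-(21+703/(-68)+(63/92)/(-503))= -4193227/393346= -10.66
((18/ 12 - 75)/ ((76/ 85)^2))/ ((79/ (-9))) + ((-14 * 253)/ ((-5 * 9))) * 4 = 13359970519/ 41067360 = 325.32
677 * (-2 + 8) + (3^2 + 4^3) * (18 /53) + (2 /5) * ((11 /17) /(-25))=460273834 /112625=4086.78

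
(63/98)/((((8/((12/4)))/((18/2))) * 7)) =243/784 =0.31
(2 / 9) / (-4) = -0.06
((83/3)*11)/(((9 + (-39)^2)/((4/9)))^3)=7304/979113612375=0.00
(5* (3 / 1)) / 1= 15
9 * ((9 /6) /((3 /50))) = 225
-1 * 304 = -304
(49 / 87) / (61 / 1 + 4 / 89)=4361 / 472671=0.01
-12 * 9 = -108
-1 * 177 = -177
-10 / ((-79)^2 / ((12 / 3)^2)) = -160 / 6241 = -0.03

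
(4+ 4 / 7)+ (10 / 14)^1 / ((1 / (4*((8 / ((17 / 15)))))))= 2944 / 119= 24.74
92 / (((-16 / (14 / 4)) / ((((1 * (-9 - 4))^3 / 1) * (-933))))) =-330017961 / 8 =-41252245.12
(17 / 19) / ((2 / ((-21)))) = -357 / 38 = -9.39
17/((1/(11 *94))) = 17578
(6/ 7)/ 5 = 6/ 35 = 0.17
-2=-2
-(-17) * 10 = 170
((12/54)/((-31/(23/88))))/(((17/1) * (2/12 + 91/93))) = -23/238986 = -0.00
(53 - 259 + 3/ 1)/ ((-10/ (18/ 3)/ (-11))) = -6699/ 5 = -1339.80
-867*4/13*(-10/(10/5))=17340/13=1333.85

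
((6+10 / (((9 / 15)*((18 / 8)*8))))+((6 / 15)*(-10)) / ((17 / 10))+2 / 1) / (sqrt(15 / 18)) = 3017*sqrt(30) / 2295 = 7.20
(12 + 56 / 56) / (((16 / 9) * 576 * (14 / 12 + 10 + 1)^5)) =3159 / 66338290976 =0.00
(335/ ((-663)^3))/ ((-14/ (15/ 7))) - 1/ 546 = -8717281/ 4760092701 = -0.00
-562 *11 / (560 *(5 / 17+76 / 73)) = -8.27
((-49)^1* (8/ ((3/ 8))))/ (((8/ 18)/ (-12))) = 28224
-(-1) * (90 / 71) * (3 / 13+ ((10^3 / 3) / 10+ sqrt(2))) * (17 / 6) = 125.63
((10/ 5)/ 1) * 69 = 138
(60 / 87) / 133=20 / 3857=0.01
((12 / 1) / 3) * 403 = 1612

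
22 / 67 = 0.33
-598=-598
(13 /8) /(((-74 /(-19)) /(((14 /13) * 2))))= 133 /148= 0.90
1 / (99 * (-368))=-1 / 36432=-0.00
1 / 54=0.02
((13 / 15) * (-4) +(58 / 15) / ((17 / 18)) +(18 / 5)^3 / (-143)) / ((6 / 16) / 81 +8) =2824128 / 75057125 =0.04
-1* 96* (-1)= 96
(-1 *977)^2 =954529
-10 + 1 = -9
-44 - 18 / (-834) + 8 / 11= -43.25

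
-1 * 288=-288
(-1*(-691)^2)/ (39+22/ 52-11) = -12414506/ 739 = -16799.06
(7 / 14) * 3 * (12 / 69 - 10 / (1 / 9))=-3099 / 23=-134.74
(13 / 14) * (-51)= -663 / 14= -47.36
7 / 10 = 0.70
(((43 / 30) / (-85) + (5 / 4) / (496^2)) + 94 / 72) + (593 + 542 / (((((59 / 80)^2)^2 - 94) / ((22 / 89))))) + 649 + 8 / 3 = 177797214732667843404043 / 142863448326336691200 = 1244.53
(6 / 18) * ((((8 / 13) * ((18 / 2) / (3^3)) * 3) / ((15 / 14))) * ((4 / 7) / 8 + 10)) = 1.93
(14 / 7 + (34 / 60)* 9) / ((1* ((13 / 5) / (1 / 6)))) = 71 / 156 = 0.46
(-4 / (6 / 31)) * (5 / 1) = -310 / 3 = -103.33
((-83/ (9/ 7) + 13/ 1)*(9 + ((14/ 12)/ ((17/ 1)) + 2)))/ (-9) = 261928/ 4131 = 63.41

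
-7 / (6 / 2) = -7 / 3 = -2.33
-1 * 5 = -5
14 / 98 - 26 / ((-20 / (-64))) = -2907 / 35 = -83.06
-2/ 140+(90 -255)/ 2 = -2888/ 35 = -82.51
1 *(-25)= -25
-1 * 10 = -10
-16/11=-1.45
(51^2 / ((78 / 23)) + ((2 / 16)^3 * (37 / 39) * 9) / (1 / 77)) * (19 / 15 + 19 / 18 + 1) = 39203063 / 15360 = 2552.28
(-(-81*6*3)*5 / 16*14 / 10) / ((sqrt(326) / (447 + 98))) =2781135*sqrt(326) / 2608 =19254.10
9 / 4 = 2.25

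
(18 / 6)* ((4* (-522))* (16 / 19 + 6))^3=-59998831805952000 / 6859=-8747460534473.25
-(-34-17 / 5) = 187 / 5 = 37.40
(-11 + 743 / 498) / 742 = -4735 / 369516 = -0.01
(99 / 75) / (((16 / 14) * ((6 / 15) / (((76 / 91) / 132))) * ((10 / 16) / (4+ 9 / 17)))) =1463 / 11050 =0.13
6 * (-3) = -18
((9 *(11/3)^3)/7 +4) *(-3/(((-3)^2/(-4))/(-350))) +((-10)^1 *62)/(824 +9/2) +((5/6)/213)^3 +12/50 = -2718980078020557091/86467933236600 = -31444.95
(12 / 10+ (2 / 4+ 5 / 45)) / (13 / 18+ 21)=163 / 1955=0.08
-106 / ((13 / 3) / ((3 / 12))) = -6.12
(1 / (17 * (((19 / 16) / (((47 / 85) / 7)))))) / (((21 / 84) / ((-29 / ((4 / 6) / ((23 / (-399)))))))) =1003168 / 25560605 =0.04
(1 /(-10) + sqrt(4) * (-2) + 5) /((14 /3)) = 0.19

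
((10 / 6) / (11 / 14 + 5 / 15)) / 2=35 / 47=0.74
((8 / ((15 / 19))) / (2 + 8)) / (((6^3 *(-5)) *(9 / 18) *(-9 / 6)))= 38 / 30375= 0.00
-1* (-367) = 367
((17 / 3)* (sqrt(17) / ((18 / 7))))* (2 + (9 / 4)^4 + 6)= 305.56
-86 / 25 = -3.44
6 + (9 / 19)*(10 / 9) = 124 / 19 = 6.53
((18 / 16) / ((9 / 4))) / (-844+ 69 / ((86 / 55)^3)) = -318028 / 525351389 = -0.00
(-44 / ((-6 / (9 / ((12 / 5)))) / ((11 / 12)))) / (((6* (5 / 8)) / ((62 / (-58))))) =-3751 / 522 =-7.19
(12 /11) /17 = 12 /187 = 0.06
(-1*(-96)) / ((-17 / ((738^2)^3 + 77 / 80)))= -77549572544756152782 / 85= -912347912291248856.26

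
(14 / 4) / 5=7 / 10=0.70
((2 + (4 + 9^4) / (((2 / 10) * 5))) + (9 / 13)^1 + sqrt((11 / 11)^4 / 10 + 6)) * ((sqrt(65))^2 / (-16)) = -106725 / 4- 13 * sqrt(610) / 32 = -26691.28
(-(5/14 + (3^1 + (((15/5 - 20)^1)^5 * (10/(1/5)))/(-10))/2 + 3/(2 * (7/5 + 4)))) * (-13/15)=2907158956/945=3076358.68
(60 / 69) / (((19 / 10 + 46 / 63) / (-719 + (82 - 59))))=-8769600 / 38111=-230.11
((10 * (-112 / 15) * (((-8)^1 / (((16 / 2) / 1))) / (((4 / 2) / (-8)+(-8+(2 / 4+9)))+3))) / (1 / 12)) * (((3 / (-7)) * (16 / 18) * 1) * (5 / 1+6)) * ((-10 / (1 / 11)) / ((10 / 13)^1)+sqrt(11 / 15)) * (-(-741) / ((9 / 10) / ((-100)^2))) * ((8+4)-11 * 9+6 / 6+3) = -13208810700800000 / 153+18473861120000 * sqrt(165) / 459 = -85815100347903.36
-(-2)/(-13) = -2/13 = -0.15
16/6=8/3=2.67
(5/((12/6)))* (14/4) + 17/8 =87/8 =10.88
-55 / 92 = -0.60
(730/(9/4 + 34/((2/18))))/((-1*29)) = -2920/35757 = -0.08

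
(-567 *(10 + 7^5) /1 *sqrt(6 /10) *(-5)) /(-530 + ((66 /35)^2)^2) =-14308818024375 *sqrt(15) /776356514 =-71381.91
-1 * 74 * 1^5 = -74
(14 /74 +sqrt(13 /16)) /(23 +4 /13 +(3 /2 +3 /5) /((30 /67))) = 9100 /1346689 +325 * sqrt(13) /36397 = 0.04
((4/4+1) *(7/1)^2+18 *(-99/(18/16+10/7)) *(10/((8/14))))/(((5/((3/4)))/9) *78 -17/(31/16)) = -21969297/88868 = -247.21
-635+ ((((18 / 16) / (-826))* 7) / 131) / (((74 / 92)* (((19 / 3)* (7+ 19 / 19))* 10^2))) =-22081691168621 / 34774316800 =-635.00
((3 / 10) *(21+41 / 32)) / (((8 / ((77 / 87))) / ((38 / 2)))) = 1043119 / 74240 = 14.05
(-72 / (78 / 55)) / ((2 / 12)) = -3960 / 13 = -304.62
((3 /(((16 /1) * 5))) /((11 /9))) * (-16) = -27 /55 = -0.49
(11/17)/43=11/731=0.02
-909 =-909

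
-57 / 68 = -0.84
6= 6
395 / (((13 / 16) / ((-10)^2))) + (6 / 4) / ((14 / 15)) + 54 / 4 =17701499 / 364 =48630.49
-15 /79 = -0.19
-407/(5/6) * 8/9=-6512/15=-434.13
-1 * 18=-18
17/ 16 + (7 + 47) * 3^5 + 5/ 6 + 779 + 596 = 695947/ 48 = 14498.90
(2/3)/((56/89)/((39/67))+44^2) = 0.00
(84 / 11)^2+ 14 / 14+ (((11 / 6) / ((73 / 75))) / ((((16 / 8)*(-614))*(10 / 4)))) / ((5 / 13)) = 59.31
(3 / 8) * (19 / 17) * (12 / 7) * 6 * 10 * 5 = 25650 / 119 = 215.55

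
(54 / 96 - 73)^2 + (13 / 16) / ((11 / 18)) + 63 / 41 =606150643 / 115456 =5250.06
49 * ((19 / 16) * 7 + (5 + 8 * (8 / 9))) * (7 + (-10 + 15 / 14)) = -61761 / 32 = -1930.03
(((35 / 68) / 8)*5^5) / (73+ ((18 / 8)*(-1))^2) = 109375 / 42466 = 2.58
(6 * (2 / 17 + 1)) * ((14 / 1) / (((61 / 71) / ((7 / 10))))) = 396606 / 5185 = 76.49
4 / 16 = 1 / 4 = 0.25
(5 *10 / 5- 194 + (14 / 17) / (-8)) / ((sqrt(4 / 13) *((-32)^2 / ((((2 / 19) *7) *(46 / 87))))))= -671853 *sqrt(13) / 19183616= -0.13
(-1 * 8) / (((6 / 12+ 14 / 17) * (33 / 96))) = -8704 / 495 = -17.58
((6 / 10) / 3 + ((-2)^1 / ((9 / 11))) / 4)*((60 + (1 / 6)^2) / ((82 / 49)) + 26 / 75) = -98893933 / 6642000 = -14.89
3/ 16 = 0.19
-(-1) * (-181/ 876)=-181/ 876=-0.21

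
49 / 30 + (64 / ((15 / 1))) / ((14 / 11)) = 349 / 70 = 4.99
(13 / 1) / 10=13 / 10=1.30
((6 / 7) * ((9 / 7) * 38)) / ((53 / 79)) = 162108 / 2597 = 62.42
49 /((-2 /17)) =-833 /2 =-416.50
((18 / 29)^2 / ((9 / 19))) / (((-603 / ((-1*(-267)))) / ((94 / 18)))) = -317908 / 169041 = -1.88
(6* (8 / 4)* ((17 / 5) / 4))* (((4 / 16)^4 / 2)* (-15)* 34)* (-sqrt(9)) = 30.48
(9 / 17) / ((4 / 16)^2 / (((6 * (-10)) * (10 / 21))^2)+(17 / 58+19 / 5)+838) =0.00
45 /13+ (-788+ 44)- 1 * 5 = -9692 /13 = -745.54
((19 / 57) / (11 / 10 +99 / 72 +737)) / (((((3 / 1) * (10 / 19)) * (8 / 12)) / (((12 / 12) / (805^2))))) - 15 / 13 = -862556915881 / 747549327525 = -1.15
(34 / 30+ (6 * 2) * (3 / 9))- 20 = -223 / 15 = -14.87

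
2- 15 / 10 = 1 / 2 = 0.50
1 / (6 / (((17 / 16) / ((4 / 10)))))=85 / 192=0.44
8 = 8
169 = 169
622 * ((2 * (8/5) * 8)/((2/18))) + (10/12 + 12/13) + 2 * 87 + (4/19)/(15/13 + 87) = 203075130913/1415310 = 143484.56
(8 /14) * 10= 40 /7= 5.71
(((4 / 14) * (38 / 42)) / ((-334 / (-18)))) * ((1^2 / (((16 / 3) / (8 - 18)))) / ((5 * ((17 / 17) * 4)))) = -171 / 130928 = -0.00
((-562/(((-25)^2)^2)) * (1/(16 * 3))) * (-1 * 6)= 281/1562500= 0.00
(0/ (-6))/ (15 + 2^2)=0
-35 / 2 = -17.50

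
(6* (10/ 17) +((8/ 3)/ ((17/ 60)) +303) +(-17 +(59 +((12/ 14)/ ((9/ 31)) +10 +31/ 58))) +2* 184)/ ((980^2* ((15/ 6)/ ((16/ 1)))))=0.00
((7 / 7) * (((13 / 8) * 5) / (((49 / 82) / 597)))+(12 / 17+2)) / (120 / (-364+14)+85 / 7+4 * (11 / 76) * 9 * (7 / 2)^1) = 2570329595 / 9507862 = 270.34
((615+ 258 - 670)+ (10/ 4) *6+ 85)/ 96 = 101/ 32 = 3.16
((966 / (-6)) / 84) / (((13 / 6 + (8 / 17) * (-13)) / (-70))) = -13685 / 403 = -33.96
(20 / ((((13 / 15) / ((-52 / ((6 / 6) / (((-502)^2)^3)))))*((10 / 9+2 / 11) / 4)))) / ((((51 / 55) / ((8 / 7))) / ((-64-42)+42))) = 557699379054227638272000 / 119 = 4686549403817038977075.63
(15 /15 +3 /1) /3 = 1.33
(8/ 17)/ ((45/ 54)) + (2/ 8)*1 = 277/ 340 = 0.81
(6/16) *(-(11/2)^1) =-33/16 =-2.06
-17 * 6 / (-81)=34 / 27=1.26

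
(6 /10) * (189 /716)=567 /3580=0.16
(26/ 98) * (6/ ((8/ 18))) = 351/ 98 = 3.58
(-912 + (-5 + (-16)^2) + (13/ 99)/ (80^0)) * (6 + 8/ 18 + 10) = -9683048/ 891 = -10867.62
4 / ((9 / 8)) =32 / 9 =3.56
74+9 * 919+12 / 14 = 58421 / 7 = 8345.86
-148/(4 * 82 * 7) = -37/574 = -0.06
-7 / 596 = -0.01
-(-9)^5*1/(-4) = -59049/4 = -14762.25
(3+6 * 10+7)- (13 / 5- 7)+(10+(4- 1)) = 437 / 5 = 87.40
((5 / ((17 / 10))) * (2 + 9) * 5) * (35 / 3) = 96250 / 51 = 1887.25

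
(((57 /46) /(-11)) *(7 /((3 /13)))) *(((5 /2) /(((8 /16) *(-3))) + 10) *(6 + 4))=-216125 /759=-284.75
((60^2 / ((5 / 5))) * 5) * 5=90000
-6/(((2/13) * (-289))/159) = 6201/289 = 21.46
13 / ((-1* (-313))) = 13 / 313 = 0.04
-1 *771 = -771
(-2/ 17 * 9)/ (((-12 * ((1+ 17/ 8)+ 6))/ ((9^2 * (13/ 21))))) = 0.48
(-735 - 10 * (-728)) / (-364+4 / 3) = -18.05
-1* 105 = -105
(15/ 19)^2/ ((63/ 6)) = 150/ 2527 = 0.06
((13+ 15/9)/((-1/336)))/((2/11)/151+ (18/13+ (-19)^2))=-106410304/7824997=-13.60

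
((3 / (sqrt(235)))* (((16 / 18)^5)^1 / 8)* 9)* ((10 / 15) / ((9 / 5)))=8192* sqrt(235) / 2775303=0.05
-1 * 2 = -2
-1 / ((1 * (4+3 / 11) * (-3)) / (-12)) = -44 / 47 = -0.94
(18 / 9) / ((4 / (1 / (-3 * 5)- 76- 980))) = -15841 / 30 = -528.03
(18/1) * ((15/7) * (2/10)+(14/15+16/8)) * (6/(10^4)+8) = 42363177/87500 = 484.15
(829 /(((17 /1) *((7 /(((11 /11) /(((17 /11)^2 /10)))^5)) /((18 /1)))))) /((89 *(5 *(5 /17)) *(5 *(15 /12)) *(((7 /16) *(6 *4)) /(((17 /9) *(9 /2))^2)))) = 41284079988919680 /30421278200201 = 1357.08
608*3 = 1824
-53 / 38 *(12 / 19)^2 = -3816 / 6859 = -0.56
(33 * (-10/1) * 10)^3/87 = -11979000000/29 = -413068965.52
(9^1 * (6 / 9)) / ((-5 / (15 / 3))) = -6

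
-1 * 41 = -41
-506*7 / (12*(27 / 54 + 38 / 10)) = -8855 / 129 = -68.64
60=60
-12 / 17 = -0.71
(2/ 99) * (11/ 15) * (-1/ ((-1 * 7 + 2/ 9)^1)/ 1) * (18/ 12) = 1/ 305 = 0.00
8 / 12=2 / 3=0.67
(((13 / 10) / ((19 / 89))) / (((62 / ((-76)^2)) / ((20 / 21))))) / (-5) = -351728 / 3255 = -108.06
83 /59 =1.41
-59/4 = -14.75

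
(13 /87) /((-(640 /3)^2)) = -39 /11878400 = -0.00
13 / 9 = 1.44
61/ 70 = 0.87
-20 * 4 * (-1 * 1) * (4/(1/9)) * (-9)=-25920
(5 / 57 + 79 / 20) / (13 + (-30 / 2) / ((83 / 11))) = 382049 / 1041960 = 0.37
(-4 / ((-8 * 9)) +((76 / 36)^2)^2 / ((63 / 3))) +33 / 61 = 25926557 / 16809282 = 1.54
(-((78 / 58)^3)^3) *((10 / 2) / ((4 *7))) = -1043641805793795 / 406200087324332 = -2.57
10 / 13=0.77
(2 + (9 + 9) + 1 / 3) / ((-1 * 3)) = -6.78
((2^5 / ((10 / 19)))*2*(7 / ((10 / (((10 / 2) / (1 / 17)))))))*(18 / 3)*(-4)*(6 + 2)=-6945792 / 5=-1389158.40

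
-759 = -759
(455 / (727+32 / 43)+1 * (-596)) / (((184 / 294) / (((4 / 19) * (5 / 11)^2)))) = -2074822925 / 50141817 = -41.38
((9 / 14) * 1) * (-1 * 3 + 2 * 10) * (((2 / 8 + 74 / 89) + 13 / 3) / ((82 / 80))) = 1474665 / 25543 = 57.73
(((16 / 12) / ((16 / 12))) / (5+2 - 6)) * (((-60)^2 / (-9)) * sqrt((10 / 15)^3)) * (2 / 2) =-800 * sqrt(6) / 9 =-217.73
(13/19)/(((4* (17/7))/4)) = 91/323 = 0.28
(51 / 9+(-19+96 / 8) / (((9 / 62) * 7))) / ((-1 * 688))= 11 / 6192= 0.00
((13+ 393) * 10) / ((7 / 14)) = 8120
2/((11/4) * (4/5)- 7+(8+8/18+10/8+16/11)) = 0.32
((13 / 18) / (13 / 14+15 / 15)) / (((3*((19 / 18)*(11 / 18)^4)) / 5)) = 1179360 / 278179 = 4.24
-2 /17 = -0.12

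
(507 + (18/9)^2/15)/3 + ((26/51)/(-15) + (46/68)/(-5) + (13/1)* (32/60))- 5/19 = 113431/646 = 175.59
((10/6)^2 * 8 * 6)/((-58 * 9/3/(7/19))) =-0.28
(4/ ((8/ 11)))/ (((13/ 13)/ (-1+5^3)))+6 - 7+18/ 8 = 2733/ 4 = 683.25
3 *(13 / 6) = 13 / 2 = 6.50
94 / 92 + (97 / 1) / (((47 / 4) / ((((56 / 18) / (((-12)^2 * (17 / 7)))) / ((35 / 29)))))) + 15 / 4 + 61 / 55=389154115 / 65495628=5.94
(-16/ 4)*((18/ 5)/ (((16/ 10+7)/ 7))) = -504/ 43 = -11.72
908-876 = 32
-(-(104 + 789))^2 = -797449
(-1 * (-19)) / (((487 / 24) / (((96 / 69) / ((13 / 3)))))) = 43776 / 145613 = 0.30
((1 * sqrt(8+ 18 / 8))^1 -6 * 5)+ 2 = -28+ sqrt(41) / 2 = -24.80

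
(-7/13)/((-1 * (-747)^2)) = 7/7254117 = 0.00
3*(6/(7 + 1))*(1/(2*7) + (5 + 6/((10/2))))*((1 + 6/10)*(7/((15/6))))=7902/125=63.22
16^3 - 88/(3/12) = 3744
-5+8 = 3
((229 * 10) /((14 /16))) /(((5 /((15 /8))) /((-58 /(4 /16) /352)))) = -99615 /154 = -646.85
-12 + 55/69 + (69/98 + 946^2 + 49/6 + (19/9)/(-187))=1697419423858/1896741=894913.66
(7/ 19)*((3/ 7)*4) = 12/ 19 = 0.63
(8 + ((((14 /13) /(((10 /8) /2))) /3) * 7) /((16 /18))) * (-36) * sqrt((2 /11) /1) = -192.23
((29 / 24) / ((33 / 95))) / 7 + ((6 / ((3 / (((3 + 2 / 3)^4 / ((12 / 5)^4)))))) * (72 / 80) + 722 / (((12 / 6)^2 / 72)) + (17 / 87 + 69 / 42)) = 5420900987813 / 416731392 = 13008.14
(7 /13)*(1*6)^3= 1512 /13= 116.31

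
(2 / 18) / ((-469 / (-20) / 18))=40 / 469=0.09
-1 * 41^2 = -1681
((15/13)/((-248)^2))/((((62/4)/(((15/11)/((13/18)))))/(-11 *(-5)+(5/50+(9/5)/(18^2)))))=34335/272647232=0.00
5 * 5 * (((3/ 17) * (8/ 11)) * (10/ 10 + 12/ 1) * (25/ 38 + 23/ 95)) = 7020/ 187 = 37.54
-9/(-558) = 1/62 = 0.02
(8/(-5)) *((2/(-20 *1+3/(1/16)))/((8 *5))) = -1/350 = -0.00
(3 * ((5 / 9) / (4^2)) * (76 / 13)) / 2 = 95 / 312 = 0.30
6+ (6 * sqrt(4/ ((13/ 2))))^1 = 12 * sqrt(26)/ 13+ 6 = 10.71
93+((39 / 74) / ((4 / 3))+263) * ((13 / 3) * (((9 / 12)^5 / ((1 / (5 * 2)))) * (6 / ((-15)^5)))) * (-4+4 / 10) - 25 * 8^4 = -2422627935619 / 23680000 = -102306.92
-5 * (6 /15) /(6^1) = -1 /3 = -0.33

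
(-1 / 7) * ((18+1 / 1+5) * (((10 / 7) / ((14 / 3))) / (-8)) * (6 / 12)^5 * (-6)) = -135 / 5488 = -0.02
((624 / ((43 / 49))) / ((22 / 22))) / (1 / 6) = 183456 / 43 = 4266.42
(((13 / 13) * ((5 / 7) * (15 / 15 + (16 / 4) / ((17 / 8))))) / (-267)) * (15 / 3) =-175 / 4539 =-0.04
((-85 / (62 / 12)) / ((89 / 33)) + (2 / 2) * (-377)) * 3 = -3170919 / 2759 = -1149.30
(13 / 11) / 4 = 13 / 44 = 0.30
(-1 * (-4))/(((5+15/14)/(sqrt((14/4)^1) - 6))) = -336/85+28 * sqrt(14)/85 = -2.72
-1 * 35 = -35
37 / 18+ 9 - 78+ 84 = 307 / 18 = 17.06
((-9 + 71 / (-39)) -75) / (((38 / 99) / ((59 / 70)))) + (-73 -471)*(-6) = 106352511 / 34580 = 3075.55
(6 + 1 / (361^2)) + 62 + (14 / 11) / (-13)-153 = -85.10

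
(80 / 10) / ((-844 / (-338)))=676 / 211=3.20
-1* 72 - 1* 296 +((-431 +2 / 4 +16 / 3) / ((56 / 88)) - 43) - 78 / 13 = -45575 / 42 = -1085.12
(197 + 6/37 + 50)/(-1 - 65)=-9145/2442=-3.74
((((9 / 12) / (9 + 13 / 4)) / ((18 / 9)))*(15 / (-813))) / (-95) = 3 / 504602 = 0.00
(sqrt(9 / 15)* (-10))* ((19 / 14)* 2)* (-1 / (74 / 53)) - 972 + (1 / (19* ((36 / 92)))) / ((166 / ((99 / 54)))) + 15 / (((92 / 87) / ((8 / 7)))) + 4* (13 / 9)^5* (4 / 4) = -55809723454937 / 59969455812 + 1007* sqrt(15) / 259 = -915.58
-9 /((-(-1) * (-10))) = 9 /10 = 0.90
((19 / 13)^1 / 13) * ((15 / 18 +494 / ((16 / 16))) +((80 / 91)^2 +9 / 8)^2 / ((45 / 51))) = 624047053400803 / 11125601672640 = 56.09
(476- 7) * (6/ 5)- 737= -871/ 5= -174.20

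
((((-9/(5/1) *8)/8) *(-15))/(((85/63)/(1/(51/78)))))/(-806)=-1701/44795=-0.04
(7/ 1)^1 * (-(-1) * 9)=63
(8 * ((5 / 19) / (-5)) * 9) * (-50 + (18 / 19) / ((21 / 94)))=173.40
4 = 4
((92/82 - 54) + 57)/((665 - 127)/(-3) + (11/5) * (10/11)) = -507/21812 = -0.02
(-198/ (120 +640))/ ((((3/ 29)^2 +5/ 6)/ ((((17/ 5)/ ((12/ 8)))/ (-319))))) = 4437/ 2023025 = 0.00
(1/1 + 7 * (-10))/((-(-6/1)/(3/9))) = -23/6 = -3.83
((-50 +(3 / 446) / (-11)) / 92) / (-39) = 245303 / 17602728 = 0.01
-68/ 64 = -17/ 16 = -1.06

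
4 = 4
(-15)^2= 225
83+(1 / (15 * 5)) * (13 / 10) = 62263 / 750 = 83.02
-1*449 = -449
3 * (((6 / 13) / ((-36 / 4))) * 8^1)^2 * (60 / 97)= 5120 / 16393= 0.31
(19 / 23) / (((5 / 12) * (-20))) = -57 / 575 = -0.10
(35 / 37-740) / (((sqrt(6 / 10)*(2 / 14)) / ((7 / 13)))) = -3596.28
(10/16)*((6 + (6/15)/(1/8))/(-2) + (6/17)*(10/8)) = -707/272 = -2.60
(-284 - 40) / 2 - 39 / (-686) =-111093 / 686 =-161.94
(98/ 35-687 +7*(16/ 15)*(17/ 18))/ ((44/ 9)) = -18283/ 132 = -138.51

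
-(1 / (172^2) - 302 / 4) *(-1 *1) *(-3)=6700773 / 29584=226.50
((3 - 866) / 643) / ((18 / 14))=-6041 / 5787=-1.04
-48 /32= -3 /2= -1.50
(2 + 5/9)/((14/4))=46/63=0.73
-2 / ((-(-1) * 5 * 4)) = -1 / 10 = -0.10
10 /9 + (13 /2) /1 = 137 /18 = 7.61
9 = 9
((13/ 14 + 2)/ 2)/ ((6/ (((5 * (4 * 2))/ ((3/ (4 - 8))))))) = -820/ 63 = -13.02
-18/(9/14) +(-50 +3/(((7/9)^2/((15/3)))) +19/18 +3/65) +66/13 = -2695969/57330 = -47.03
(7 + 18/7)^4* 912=18377822352/2401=7654236.71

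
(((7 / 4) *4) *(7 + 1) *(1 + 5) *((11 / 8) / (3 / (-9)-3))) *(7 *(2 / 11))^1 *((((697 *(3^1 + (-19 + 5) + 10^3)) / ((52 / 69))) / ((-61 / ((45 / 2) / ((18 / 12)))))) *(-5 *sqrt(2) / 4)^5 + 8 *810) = -196647317409375 *sqrt(2) / 406016-1143072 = -686094658.35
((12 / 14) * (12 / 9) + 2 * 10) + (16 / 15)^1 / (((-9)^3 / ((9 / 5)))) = 898988 / 42525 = 21.14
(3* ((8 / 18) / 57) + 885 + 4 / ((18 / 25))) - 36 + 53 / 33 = 856.19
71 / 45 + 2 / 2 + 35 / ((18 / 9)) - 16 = 367 / 90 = 4.08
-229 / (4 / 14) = -1603 / 2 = -801.50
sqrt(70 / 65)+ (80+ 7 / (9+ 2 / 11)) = sqrt(182) / 13+ 8157 / 101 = 81.80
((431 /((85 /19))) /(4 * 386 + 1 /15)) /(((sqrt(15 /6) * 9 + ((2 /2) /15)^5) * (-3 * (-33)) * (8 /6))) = -327290625 /106473841060252994438 + 2236826865234375 * sqrt(10) /212947682120505988876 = 0.00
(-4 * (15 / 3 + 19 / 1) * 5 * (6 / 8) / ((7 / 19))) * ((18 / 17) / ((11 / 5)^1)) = -615600 / 1309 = -470.28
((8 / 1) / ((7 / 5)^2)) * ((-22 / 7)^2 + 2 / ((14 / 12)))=113600 / 2401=47.31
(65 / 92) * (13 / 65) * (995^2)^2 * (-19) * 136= -8231295506248750 / 23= -357882413315163.04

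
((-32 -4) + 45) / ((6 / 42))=63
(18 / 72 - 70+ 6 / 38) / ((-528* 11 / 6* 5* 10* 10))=5289 / 36784000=0.00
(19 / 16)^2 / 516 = 361 / 132096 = 0.00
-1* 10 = -10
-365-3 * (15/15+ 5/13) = -4799/13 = -369.15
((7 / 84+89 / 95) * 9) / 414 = 1163 / 52440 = 0.02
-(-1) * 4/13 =0.31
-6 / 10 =-3 / 5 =-0.60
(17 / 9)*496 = 8432 / 9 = 936.89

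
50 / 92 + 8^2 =2969 / 46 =64.54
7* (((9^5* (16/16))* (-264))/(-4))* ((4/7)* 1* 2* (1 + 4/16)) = 38972340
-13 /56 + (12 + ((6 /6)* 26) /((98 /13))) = 5965 /392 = 15.22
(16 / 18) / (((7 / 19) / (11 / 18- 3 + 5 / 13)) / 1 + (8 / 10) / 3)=25460 / 2373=10.73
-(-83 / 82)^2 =-6889 / 6724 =-1.02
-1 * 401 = -401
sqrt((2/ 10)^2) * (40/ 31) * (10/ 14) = 40/ 217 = 0.18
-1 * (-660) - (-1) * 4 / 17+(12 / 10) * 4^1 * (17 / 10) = 284068 / 425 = 668.40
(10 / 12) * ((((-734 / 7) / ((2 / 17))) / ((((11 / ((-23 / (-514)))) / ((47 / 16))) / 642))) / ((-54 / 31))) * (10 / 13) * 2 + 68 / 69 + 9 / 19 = 244474466023079 / 48566005488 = 5033.86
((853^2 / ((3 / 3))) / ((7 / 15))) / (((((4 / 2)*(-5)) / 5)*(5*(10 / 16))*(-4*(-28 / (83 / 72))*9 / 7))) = -60391547 / 30240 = -1997.07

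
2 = 2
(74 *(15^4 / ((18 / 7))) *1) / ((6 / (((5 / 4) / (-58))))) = -2428125 / 464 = -5233.03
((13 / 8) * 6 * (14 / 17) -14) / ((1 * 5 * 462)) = -0.00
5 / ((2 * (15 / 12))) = 2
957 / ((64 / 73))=69861 / 64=1091.58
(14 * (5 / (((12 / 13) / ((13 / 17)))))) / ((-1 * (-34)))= 5915 / 3468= 1.71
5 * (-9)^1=-45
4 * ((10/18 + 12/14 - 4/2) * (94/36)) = -3478/567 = -6.13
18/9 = 2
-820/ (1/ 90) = -73800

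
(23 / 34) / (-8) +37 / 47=8983 / 12784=0.70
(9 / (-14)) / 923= -9 / 12922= -0.00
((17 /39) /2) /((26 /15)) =85 /676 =0.13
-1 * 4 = -4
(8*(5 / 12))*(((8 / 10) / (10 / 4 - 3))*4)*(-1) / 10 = 32 / 15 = 2.13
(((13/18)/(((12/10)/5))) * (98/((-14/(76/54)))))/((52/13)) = -43225/5832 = -7.41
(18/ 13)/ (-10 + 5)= -18/ 65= -0.28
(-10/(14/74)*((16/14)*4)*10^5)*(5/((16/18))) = -6660000000/49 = -135918367.35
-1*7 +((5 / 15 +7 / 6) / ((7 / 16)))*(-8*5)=-1009 / 7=-144.14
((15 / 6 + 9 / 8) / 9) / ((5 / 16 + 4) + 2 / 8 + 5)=58 / 1377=0.04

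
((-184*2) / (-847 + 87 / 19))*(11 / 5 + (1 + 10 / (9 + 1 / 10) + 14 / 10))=9065128 / 3641365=2.49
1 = 1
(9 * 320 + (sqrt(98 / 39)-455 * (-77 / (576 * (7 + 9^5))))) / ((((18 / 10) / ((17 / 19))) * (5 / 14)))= 1666 * sqrt(78) / 6669 + 11658055425485 / 2908389888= 4010.63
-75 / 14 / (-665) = 15 / 1862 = 0.01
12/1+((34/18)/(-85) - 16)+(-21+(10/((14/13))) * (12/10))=-4372/315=-13.88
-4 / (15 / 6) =-8 / 5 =-1.60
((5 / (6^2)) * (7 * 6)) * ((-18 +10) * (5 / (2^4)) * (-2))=175 / 6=29.17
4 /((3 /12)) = 16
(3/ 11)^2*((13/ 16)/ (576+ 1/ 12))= 351/ 3345892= 0.00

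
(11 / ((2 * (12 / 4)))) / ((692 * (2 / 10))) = 55 / 4152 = 0.01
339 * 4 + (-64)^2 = 5452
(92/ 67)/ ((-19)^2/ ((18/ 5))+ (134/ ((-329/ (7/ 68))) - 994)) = -330786/ 215306443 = -0.00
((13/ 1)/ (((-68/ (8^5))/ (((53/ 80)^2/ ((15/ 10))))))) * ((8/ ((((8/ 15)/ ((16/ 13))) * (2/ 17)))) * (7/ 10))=-5033728/ 25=-201349.12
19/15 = 1.27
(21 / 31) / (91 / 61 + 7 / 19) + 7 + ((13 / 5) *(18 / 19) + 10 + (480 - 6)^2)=203812597127 / 907060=224695.83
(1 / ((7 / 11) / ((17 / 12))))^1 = 187 / 84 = 2.23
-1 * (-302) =302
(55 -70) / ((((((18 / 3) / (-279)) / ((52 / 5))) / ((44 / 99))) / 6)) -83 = 19261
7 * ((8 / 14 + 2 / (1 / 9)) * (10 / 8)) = 325 / 2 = 162.50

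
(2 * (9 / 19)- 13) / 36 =-229 / 684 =-0.33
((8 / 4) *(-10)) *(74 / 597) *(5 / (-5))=1480 / 597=2.48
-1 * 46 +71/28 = -1217/28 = -43.46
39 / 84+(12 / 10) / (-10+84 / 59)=0.32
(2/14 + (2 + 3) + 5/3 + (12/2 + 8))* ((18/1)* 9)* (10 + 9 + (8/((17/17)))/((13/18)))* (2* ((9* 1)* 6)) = 10950509.27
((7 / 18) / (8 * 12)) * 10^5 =21875 / 54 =405.09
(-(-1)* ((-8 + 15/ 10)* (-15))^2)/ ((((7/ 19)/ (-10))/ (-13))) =46960875/ 14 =3354348.21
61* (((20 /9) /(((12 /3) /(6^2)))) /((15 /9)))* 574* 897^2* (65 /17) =21974612030280 /17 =1292624237075.29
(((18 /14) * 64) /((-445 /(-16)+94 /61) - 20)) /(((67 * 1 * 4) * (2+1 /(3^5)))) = 11384064 /695030329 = 0.02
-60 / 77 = -0.78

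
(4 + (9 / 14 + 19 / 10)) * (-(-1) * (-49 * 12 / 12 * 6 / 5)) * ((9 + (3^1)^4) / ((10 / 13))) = -1125306 / 25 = -45012.24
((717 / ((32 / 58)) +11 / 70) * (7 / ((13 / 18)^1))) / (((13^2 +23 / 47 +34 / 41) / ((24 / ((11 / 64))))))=605903095152 / 58666465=10327.93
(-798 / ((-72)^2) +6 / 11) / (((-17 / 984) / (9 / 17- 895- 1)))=2322436103 / 114444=20293.21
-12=-12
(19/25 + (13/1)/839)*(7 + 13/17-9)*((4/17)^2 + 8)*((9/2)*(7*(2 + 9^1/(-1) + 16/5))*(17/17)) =475934506488/515250875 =923.69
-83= -83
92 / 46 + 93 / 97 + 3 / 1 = 578 / 97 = 5.96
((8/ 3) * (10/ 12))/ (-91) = -20/ 819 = -0.02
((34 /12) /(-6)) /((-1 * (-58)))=-17 /2088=-0.01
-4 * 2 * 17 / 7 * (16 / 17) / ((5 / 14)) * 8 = -2048 / 5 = -409.60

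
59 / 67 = 0.88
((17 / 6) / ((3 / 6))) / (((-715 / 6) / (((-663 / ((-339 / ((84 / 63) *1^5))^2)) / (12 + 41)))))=9248 / 1004984145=0.00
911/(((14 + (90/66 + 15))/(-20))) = -100210/167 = -600.06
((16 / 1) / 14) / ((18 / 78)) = 104 / 21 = 4.95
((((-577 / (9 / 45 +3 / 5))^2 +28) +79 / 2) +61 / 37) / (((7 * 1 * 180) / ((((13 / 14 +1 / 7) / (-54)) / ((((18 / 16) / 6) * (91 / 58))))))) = -8932007569 / 320726952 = -27.85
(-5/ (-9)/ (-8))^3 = -125/ 373248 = -0.00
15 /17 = 0.88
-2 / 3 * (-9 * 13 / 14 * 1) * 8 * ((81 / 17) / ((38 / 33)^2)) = 6880302 / 42959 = 160.16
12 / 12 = 1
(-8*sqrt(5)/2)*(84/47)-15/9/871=-336*sqrt(5)/47-5/2613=-15.99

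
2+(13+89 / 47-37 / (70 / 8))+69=134339 / 1645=81.67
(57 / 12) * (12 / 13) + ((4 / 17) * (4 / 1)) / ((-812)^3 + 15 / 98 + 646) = 50841390061165 / 11595404755441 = 4.38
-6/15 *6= -12/5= -2.40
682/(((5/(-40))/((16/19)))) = -87296/19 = -4594.53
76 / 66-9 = -259 / 33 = -7.85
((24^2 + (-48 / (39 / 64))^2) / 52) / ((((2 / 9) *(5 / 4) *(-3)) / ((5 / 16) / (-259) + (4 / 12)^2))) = -29357038 / 1707069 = -17.20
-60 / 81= -20 / 27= -0.74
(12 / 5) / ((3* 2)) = 2 / 5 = 0.40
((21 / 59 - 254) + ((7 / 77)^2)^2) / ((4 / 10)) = -547756265 / 863819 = -634.11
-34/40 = -17/20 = -0.85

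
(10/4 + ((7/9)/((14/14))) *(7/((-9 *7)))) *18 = 391/9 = 43.44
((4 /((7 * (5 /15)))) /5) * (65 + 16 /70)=22.36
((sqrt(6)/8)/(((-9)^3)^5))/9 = -sqrt(6)/14824161510814728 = -0.00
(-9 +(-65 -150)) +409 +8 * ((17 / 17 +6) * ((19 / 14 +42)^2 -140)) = 683313 / 7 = 97616.14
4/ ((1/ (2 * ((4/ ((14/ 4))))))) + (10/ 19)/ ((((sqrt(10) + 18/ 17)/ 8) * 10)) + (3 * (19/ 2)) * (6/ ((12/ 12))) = 1156 * sqrt(10)/ 24377 + 30730829/ 170639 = 180.24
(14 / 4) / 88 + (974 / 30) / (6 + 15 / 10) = 172999 / 39600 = 4.37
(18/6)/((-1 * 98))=-3/98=-0.03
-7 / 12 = -0.58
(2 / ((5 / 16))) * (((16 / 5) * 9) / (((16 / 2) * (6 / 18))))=69.12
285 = 285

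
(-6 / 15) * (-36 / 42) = 12 / 35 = 0.34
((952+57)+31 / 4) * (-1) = -4067 / 4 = -1016.75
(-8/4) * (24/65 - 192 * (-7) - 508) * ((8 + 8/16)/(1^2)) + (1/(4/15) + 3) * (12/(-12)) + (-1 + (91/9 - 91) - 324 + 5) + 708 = -32567923/2340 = -13917.92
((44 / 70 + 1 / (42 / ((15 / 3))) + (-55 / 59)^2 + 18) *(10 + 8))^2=1850706719665281 / 14843767225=124679.04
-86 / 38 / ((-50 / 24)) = 516 / 475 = 1.09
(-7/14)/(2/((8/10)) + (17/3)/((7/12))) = -7/171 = -0.04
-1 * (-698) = 698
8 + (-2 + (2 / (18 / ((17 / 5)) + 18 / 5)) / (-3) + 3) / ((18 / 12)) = 14657 / 1701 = 8.62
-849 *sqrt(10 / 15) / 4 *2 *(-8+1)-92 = -92+1981 *sqrt(6) / 2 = 2334.22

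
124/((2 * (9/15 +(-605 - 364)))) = -155/2421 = -0.06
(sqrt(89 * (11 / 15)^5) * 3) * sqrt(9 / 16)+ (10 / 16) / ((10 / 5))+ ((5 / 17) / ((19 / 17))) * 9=815 / 304+ 121 * sqrt(14685) / 1500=12.46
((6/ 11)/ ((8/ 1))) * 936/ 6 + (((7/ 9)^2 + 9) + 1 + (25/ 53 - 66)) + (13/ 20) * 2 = -20299751/ 472230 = -42.99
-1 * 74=-74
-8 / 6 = -4 / 3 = -1.33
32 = 32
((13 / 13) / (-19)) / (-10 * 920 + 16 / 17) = 17 / 2971296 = 0.00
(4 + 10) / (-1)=-14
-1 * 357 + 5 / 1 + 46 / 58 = -10185 / 29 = -351.21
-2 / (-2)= 1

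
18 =18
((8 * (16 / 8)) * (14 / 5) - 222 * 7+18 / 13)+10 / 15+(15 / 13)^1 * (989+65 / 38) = -2697397 / 7410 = -364.02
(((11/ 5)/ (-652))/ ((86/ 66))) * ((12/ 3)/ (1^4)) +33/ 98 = 1120911/ 3434410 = 0.33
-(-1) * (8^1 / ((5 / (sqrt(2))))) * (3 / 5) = 24 * sqrt(2) / 25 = 1.36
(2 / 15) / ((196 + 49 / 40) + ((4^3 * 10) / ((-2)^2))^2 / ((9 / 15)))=16 / 5143667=0.00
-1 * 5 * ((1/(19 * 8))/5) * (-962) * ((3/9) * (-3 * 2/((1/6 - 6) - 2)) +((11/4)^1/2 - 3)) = -247715/28576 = -8.67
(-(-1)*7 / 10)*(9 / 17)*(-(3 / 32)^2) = -567 / 174080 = -0.00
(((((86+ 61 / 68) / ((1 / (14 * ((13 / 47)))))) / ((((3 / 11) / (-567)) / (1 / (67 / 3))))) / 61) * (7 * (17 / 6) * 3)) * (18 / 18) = -23476273821 / 768356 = -30553.90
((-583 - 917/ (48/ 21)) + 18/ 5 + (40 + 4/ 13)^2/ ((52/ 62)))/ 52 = 18.40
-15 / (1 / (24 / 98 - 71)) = 52005 / 49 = 1061.33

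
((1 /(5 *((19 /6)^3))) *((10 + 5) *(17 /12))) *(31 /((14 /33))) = 469557 /48013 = 9.78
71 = 71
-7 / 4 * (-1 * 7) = 12.25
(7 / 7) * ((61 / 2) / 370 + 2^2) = 3021 / 740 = 4.08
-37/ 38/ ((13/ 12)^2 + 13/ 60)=-13320/ 19019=-0.70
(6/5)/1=6/5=1.20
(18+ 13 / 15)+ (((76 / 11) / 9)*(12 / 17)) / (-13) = 686453 / 36465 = 18.82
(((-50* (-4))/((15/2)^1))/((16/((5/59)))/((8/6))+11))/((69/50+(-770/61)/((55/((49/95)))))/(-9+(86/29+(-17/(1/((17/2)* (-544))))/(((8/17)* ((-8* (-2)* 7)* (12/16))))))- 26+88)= 27987056810000/9929769737711061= 0.00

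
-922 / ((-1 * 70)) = 461 / 35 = 13.17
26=26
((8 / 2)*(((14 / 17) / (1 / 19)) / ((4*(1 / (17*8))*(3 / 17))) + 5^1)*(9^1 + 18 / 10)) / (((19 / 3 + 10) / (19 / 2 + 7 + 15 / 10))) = 35221392 / 245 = 143760.78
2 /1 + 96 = 98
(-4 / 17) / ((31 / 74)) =-296 / 527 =-0.56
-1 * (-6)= 6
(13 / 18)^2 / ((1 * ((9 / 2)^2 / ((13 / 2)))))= 2197 / 13122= 0.17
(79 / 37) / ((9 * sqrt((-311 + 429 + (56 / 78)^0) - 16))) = 79 * sqrt(103) / 34299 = 0.02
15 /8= 1.88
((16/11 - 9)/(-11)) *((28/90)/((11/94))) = 109228/59895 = 1.82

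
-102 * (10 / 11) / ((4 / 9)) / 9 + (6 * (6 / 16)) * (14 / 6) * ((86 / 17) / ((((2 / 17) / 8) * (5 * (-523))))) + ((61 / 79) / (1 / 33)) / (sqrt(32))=-686691 / 28765 + 2013 * sqrt(2) / 632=-19.37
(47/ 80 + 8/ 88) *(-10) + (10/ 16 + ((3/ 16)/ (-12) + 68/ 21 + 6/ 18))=-12829/ 4928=-2.60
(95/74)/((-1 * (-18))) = 95/1332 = 0.07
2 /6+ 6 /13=31 /39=0.79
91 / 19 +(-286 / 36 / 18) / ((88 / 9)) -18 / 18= 20489 / 5472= 3.74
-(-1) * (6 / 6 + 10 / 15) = 1.67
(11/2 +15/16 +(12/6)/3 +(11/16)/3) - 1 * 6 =4/3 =1.33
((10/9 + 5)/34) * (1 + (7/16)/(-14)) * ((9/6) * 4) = 1705/1632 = 1.04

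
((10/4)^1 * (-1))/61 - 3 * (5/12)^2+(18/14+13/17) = 518677/348432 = 1.49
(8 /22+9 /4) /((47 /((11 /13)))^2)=0.00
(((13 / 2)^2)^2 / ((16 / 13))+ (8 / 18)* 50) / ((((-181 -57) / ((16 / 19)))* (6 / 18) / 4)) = -484691 / 7752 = -62.52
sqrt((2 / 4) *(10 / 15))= sqrt(3) / 3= 0.58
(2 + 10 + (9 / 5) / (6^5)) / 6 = 51841 / 25920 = 2.00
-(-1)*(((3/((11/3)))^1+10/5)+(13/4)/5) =763/220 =3.47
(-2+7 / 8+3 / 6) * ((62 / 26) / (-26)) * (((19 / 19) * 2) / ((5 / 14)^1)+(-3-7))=-341 / 1352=-0.25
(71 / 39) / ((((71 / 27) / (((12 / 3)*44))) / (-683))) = -1081872 / 13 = -83220.92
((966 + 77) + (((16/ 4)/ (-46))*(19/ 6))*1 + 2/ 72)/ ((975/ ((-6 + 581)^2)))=496454425/ 1404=353600.02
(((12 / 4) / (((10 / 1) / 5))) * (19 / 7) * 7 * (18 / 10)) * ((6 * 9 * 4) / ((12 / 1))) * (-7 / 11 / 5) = -32319 / 275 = -117.52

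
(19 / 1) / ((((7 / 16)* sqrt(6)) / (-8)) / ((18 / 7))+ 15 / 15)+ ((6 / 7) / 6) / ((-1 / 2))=357504* sqrt(6) / 882335+ 115905218 / 6176345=19.76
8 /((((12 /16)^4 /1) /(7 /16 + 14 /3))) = 31360 /243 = 129.05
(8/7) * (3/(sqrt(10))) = 12 * sqrt(10)/35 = 1.08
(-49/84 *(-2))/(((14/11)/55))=605/12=50.42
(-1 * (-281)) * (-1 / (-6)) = 281 / 6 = 46.83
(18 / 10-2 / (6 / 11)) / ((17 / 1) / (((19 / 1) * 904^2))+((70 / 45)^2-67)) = 11738490624 / 406111398235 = 0.03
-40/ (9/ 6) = -80/ 3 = -26.67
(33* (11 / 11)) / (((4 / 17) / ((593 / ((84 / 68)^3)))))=544807483 / 12348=44121.11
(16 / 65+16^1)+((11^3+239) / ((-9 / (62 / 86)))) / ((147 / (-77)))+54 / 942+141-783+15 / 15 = -46346401706 / 82936035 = -558.82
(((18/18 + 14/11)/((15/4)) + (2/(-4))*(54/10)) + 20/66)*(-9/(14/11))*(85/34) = 1773/56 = 31.66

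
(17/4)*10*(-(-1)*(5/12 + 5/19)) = 13175/456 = 28.89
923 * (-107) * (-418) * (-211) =-8710522678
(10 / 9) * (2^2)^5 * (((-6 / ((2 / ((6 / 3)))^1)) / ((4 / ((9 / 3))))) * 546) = -2795520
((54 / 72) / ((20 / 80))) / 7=3 / 7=0.43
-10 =-10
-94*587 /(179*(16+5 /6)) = -331068 /18079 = -18.31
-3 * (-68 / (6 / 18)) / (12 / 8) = 408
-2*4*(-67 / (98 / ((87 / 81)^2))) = 225388 / 35721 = 6.31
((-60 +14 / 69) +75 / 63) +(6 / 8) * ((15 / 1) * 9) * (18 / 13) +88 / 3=464307 / 4186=110.92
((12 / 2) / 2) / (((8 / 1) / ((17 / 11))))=51 / 88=0.58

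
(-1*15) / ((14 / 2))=-15 / 7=-2.14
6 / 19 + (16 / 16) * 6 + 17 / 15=2123 / 285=7.45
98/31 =3.16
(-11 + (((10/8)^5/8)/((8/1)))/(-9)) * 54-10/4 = -19555487/32768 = -596.79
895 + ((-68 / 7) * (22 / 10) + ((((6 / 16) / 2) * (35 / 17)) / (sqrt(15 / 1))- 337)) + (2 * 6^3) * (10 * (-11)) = -1644418 / 35 + 7 * sqrt(15) / 272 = -46983.27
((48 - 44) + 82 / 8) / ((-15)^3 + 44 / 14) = -399 / 94412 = -0.00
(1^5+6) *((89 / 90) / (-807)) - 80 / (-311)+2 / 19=151892153 / 429170670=0.35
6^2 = 36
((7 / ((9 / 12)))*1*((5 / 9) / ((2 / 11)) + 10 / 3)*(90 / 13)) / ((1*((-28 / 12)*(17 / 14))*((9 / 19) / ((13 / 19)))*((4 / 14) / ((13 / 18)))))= -732550 / 1377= -531.99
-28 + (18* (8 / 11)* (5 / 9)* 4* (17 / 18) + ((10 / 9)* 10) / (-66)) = -0.69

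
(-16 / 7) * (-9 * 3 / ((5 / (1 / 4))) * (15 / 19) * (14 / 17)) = 648 / 323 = 2.01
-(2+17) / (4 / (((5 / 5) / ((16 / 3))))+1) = -57 / 67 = -0.85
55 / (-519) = -55 / 519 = -0.11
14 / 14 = 1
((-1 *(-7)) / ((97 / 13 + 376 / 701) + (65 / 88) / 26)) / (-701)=-16016 / 12873325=-0.00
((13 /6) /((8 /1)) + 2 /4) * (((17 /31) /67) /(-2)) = -629 /199392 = -0.00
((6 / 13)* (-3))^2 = 1.92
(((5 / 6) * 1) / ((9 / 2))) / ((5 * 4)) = 1 / 108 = 0.01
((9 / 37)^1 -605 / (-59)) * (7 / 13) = 160412 / 28379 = 5.65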